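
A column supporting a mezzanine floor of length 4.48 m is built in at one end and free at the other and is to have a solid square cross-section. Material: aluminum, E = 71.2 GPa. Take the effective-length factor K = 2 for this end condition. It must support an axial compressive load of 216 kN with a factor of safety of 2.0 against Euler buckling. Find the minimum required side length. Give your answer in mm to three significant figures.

a ≈ 156 mm

Required P_cr = n·P = 2.0 × 216 = 432.0 kN
L_e = K·L = 2 × 4.48 = 8.960 m
Required I = P_cr·L_e²/(π²E) = 4.320×10^5 × 8.960² / (π² × 7.12×10^10) = 4.935×10^-5 m⁴
I_req = 4.935×10^7 mm⁴
Solid square: I = a⁴/12  ⇒  a = (12I)^(1/4) = (12×4.935×10^7)^(1/4) = 156 mm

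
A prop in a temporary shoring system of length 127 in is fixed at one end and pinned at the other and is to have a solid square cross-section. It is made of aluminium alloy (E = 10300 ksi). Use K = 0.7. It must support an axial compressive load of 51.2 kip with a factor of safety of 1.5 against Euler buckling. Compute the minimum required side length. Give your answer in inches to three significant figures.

Required P_cr = n·P = 1.5 × 51.2 = 76.80 kip
L_e = K·L = 0.7 × 127 = 88.90 in
Required I = P_cr·L_e²/(π²E) = 7.680×10^4 × 88.90² / (π² × 1.03×10^7) = 5.971 in⁴
Solid square: I = a⁴/12  ⇒  a = (12I)^(1/4) = (12×5.971)^(1/4) = 2.91 in

a ≈ 2.91 in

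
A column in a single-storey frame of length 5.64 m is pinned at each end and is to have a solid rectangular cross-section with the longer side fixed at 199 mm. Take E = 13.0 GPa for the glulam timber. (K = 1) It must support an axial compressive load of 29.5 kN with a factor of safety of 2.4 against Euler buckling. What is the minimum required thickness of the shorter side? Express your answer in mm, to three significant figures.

Required P_cr = n·P = 2.4 × 29.5 = 70.80 kN
L_e = K·L = 1 × 5.64 = 5.640 m
Required I = P_cr·L_e²/(π²E) = 7.080×10^4 × 5.640² / (π² × 1.30×10^10) = 1.755×10^-5 m⁴
I_req = 1.755×10^7 mm⁴
Rectangle, weak axis: I_min = h·b³/12 with h = 199 mm fixed  ⇒  b = (12I/h)^(1/3) = 102 mm

b ≈ 102 mm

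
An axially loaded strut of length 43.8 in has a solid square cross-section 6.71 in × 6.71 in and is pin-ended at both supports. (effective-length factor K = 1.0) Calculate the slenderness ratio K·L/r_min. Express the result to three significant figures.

For a square r = a/√12 = 6.71/√12 = 1.937 in
L_e = K·L = 1 × 43.8 = 43.80 in
λ = L_e / r_min = 43.800 / 1.937 = 22.6

λ ≈ 22.6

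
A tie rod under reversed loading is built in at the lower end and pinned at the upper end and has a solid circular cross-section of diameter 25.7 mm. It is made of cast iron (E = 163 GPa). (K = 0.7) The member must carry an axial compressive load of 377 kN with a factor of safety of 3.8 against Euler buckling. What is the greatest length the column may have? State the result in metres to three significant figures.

L_max ≈ 0.222 m

I = πd⁴/64 = π×25.7⁴/64 = 2.141×10^4 mm⁴
I = 2.141×10^-8 m⁴
Required critical load P_cr = n·P = 3.8 × 377 = 1433 kN = 1.433×10^6 N
From P_cr = π²EI/(K·L)²:  L = (1/K)·√(π²EI/P_cr) = (1/0.7)·√(π²×1.63×10^11×2.141×10^-8/1.433×10^6)
L = 0.222 m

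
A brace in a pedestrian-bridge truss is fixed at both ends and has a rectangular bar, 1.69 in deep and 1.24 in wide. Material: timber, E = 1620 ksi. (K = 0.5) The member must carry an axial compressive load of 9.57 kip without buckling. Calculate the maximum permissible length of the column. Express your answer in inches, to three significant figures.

Buckling occurs about the weak axis: I_min = h·b³/12 with b = 1.24 in (the shorter side).
I_min = 1.69×1.24³/12 = 0.2685 in⁴
At the buckling limit P_cr = P = 9.570×10^3 lb
From P_cr = π²EI/(K·L)²:  L = (1/K)·√(π²EI/P_cr) = (1/0.5)·√(π²×1.62×10^6×0.2685/9.570×10^3)
L = 42.4 in

L_max ≈ 42.4 in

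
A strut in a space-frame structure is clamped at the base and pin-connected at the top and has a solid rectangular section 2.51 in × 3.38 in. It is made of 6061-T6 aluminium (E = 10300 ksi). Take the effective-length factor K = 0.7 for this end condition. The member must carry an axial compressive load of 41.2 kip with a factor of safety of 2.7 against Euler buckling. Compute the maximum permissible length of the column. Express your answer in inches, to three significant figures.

L_max ≈ 91.1 in

Buckling occurs about the weak axis: I_min = h·b³/12 with b = 2.51 in (the shorter side).
I_min = 3.38×2.51³/12 = 4.454 in⁴
Required critical load P_cr = n·P = 2.7 × 41.2 = 111.2 kip = 1.112×10^5 lb
From P_cr = π²EI/(K·L)²:  L = (1/K)·√(π²EI/P_cr) = (1/0.7)·√(π²×1.03×10^7×4.454/1.112×10^5)
L = 91.1 in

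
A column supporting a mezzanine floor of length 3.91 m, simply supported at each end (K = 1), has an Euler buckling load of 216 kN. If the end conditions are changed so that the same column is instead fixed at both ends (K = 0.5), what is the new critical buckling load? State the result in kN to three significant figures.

P_cr ∝ 1/K², so P_cr,new = P_cr,old × (K_old/K_new)² = 216 × (1/0.5)²
= 216 × 4.000 = 864 kN

P_cr ≈ 864 kN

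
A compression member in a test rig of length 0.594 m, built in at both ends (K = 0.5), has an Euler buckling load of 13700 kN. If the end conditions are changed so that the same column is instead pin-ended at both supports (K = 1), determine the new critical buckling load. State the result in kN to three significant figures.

P_cr ∝ 1/K², so P_cr,new = P_cr,old × (K_old/K_new)² = 13700 × (0.5/1)²
= 13700 × 0.2500 = 3420 kN

P_cr ≈ 3420 kN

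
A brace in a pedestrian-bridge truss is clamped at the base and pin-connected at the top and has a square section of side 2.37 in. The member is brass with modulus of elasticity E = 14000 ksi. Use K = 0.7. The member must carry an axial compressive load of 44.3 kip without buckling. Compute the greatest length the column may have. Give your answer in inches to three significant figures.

L_max ≈ 129 in

I = a⁴/12 = 2.37⁴/12 = 2.629 in⁴
At the buckling limit P_cr = P = 4.430×10^4 lb
From P_cr = π²EI/(K·L)²:  L = (1/K)·√(π²EI/P_cr) = (1/0.7)·√(π²×1.40×10^7×2.629/4.430×10^4)
L = 129 in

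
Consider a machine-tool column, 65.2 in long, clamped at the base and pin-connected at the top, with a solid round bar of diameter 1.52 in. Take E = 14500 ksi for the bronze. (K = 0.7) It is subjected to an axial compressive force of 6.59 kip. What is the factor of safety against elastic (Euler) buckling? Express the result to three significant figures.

I = πd⁴/64 = π×1.52⁴/64 = 0.2620 in⁴
Effective length L_e = K·L = 0.7 × 65.2 = 45.64 in
P_cr = π²EI / L_e² = π² × 14500×10³ × 0.2620 / 45.64² = 1.800×10^4 lb
Factor of safety n = P_cr / P = 18.002 / 6.59 = 2.73

n ≈ 2.73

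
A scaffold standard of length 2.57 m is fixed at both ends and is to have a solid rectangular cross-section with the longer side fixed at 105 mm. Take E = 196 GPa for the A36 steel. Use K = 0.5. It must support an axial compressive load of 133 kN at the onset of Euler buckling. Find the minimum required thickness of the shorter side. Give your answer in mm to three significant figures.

b ≈ 23.5 mm

L_e = K·L = 0.5 × 2.57 = 1.285 m
Required I = P_cr·L_e²/(π²E) = 1.330×10^5 × 1.285² / (π² × 1.96×10^11) = 1.135×10^-7 m⁴
I_req = 1.135×10^5 mm⁴
Rectangle, weak axis: I_min = h·b³/12 with h = 105 mm fixed  ⇒  b = (12I/h)^(1/3) = 23.5 mm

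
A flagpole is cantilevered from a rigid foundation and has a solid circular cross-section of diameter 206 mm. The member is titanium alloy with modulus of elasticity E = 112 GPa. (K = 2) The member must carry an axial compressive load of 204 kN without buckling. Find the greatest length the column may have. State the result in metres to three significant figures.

L_max ≈ 10.9 m

I = πd⁴/64 = π×206⁴/64 = 8.840×10^7 mm⁴
I = 8.840×10^-5 m⁴
At the buckling limit P_cr = P = 2.040×10^5 N
From P_cr = π²EI/(K·L)²:  L = (1/K)·√(π²EI/P_cr) = (1/2)·√(π²×1.12×10^11×8.840×10^-5/2.040×10^5)
L = 10.9 m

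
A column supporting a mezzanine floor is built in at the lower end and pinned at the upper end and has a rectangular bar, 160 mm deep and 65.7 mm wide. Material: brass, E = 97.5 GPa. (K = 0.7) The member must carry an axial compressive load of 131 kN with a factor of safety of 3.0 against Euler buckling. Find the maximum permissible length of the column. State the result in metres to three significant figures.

Buckling occurs about the weak axis: I_min = h·b³/12 with b = 65.7 mm (the shorter side).
I_min = 160×65.7³/12 = 3.781×10^6 mm⁴
I = 3.781×10^-6 m⁴
Required critical load P_cr = n·P = 3.0 × 131 = 393.0 kN = 3.930×10^5 N
From P_cr = π²EI/(K·L)²:  L = (1/K)·√(π²EI/P_cr) = (1/0.7)·√(π²×9.75×10^10×3.781×10^-6/3.930×10^5)
L = 4.35 m

L_max ≈ 4.35 m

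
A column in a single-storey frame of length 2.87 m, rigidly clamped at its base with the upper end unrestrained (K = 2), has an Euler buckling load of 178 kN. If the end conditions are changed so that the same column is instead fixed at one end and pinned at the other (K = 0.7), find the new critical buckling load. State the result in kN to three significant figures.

P_cr ≈ 1450 kN

P_cr ∝ 1/K², so P_cr,new = P_cr,old × (K_old/K_new)² = 178 × (2/0.7)²
= 178 × 8.163 = 1450 kN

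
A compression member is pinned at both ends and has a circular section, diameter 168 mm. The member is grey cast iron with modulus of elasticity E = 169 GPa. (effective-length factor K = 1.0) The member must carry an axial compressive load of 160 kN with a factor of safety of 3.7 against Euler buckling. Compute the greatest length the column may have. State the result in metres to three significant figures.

I = πd⁴/64 = π×168⁴/64 = 3.910×10^7 mm⁴
I = 3.910×10^-5 m⁴
Required critical load P_cr = n·P = 3.7 × 160 = 592.0 kN = 5.920×10^5 N
From P_cr = π²EI/(K·L)²:  L = (1/K)·√(π²EI/P_cr) = (1/1)·√(π²×1.69×10^11×3.910×10^-5/5.920×10^5)
L = 10.5 m

L_max ≈ 10.5 m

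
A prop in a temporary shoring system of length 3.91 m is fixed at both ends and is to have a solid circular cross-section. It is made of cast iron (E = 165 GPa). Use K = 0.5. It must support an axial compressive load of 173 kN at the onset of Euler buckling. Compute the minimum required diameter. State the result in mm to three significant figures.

L_e = K·L = 0.5 × 3.91 = 1.955 m
Required I = P_cr·L_e²/(π²E) = 1.730×10^5 × 1.955² / (π² × 1.65×10^11) = 4.060×10^-7 m⁴
I_req = 4.060×10^5 mm⁴
Solid circle: I = πd⁴/64  ⇒  d = (64I/π)^(1/4) = (64×4.060×10^5/π)^(1/4) = 53.6 mm

d ≈ 53.6 mm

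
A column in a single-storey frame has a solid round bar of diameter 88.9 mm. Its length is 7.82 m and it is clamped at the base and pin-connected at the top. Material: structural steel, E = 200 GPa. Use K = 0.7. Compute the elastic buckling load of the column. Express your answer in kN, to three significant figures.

I = πd⁴/64 = π×88.9⁴/64 = 3.066×10^6 mm⁴
I = 3.066×10^6 mm⁴ = 3.066×10^-6 m⁴
Effective length L_e = K·L = 0.7 × 7.82 = 5.474 m
P_cr = π²EI / L_e² = π² × 200×10⁹ × 3.066×10^-6 / 5.474² = 2.020×10^5 N

P_cr ≈ 202 kN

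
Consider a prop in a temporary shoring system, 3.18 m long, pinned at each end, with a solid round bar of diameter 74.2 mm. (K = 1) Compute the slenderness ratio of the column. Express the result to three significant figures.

I = πd⁴/64 = π×74.2⁴/64 = 1.488×10^6 mm⁴
A = 4.324×10^3 mm²;  r_min = √(I/A) = √(1.488×10^6/4.324×10^3) = 18.55 mm
L_e = K·L = 1 × 3.18 m = 3.180 m = 3180.0 mm
λ = L_e / r_min = 3180.0 / 18.55 = 171

λ ≈ 171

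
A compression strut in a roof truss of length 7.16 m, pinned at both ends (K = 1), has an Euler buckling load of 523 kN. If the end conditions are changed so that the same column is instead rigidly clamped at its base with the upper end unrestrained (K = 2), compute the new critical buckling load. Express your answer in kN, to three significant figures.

P_cr ≈ 131 kN

P_cr ∝ 1/K², so P_cr,new = P_cr,old × (K_old/K_new)² = 523 × (1/2)²
= 523 × 0.2500 = 131 kN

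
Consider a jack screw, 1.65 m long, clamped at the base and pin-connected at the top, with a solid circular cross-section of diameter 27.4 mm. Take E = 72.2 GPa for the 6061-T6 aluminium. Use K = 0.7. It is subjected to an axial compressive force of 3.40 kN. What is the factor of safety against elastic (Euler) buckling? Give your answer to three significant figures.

n ≈ 4.35

I = πd⁴/64 = π×27.4⁴/64 = 2.767×10^4 mm⁴
I = 2.767×10^4 mm⁴ = 2.767×10^-8 m⁴
Effective length L_e = K·L = 0.7 × 1.65 = 1.155 m
P_cr = π²EI / L_e² = π² × 72.2×10⁹ × 2.767×10^-8 / 1.155² = 1.478×10^4 N
Factor of safety n = P_cr / P = 14.779 / 3.40 = 4.35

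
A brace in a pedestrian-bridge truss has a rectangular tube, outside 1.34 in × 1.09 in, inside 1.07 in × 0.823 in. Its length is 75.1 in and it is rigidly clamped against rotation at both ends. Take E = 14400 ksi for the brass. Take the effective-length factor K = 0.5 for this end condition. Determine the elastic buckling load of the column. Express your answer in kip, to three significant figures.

P_cr ≈ 9.57 kip

Weak-axis I_min = (h_o·b_o³ − h_i·b_i³)/12 with b_o = 1.09, b_i = 0.8230 in (shorter outer/inner sides).
I_min = (1.34×1.09³ − 1.070×0.8230³)/12 = 9.491×10^-2 in⁴
Effective length L_e = K·L = 0.5 × 75.1 = 37.55 in
P_cr = π²EI / L_e² = π² × 14400×10³ × 9.491×10^-2 / 37.55² = 9.566×10^3 lb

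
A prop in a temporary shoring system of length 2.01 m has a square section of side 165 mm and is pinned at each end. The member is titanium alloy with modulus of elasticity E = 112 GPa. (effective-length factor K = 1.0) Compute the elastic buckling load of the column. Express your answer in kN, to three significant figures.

I = a⁴/12 = 165⁴/12 = 6.177×10^7 mm⁴
I = 6.177×10^7 mm⁴ = 6.177×10^-5 m⁴
Effective length L_e = K·L = 1 × 2.01 = 2.010 m
P_cr = π²EI / L_e² = π² × 112×10⁹ × 6.177×10^-5 / 2.010² = 1.690×10^7 N

P_cr ≈ 16900 kN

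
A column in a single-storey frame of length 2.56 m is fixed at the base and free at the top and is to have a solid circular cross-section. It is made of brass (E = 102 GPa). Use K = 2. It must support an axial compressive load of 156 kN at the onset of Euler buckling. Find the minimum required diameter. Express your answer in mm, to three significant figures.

d ≈ 95.4 mm

L_e = K·L = 2 × 2.56 = 5.120 m
Required I = P_cr·L_e²/(π²E) = 1.560×10^5 × 5.120² / (π² × 1.02×10^11) = 4.062×10^-6 m⁴
I_req = 4.062×10^6 mm⁴
Solid circle: I = πd⁴/64  ⇒  d = (64I/π)^(1/4) = (64×4.062×10^6/π)^(1/4) = 95.4 mm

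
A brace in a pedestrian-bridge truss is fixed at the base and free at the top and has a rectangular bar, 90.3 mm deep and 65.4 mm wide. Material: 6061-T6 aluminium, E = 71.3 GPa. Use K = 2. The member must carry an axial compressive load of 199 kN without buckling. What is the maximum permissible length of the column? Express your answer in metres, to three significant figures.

L_max ≈ 1.36 m

Buckling occurs about the weak axis: I_min = h·b³/12 with b = 65.4 mm (the shorter side).
I_min = 90.3×65.4³/12 = 2.105×10^6 mm⁴
I = 2.105×10^-6 m⁴
At the buckling limit P_cr = P = 1.990×10^5 N
From P_cr = π²EI/(K·L)²:  L = (1/K)·√(π²EI/P_cr) = (1/2)·√(π²×7.13×10^10×2.105×10^-6/1.990×10^5)
L = 1.36 m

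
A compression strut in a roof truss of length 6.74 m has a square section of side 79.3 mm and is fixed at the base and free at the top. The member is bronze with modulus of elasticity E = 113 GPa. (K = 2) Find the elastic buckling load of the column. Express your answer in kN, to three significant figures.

P_cr ≈ 20.2 kN

I = a⁴/12 = 79.3⁴/12 = 3.295×10^6 mm⁴
I = 3.295×10^6 mm⁴ = 3.295×10^-6 m⁴
Effective length L_e = K·L = 2 × 6.74 = 13.48 m
P_cr = π²EI / L_e² = π² × 113×10⁹ × 3.295×10^-6 / 13.48² = 2.023×10^4 N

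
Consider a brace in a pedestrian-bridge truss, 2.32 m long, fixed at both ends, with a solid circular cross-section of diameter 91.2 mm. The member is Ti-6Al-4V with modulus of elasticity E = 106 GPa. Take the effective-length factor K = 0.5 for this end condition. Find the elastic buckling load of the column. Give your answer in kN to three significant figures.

P_cr ≈ 2640 kN

I = πd⁴/64 = π×91.2⁴/64 = 3.396×10^6 mm⁴
I = 3.396×10^6 mm⁴ = 3.396×10^-6 m⁴
Effective length L_e = K·L = 0.5 × 2.32 = 1.160 m
P_cr = π²EI / L_e² = π² × 106×10⁹ × 3.396×10^-6 / 1.160² = 2.640×10^6 N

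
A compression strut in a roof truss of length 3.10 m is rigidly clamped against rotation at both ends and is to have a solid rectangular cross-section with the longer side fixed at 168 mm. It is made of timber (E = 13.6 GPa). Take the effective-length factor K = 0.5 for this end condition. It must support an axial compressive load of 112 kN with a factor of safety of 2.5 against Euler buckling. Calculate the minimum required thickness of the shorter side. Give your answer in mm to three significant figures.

b ≈ 71.0 mm

Required P_cr = n·P = 2.5 × 112 = 280.0 kN
L_e = K·L = 0.5 × 3.10 = 1.550 m
Required I = P_cr·L_e²/(π²E) = 2.800×10^5 × 1.550² / (π² × 1.36×10^10) = 5.012×10^-6 m⁴
I_req = 5.012×10^6 mm⁴
Rectangle, weak axis: I_min = h·b³/12 with h = 168 mm fixed  ⇒  b = (12I/h)^(1/3) = 71.0 mm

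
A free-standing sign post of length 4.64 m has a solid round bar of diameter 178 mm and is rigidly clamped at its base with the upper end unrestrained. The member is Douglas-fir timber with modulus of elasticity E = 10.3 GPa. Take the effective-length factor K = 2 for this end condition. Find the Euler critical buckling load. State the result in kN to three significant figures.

I = πd⁴/64 = π×178⁴/64 = 4.928×10^7 mm⁴
I = 4.928×10^7 mm⁴ = 4.928×10^-5 m⁴
Effective length L_e = K·L = 2 × 4.64 = 9.280 m
P_cr = π²EI / L_e² = π² × 10.3×10⁹ × 4.928×10^-5 / 9.280² = 5.817×10^4 N

P_cr ≈ 58.2 kN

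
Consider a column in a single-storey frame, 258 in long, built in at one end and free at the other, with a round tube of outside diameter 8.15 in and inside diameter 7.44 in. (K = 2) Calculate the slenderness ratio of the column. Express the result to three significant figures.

λ ≈ 187

d_o = 8.15 in, d_i = 7.44 in
I = π(d_o⁴ − d_i⁴)/64 = π(8.15⁴ − 7.440⁴)/64 = 66.17 in⁴
A = 8.693 in²;  r_min = √(I/A) = √(66.17/8.693) = 2.759 in
L_e = K·L = 2 × 258 = 516.0 in
λ = L_e / r_min = 516.00 / 2.759 = 187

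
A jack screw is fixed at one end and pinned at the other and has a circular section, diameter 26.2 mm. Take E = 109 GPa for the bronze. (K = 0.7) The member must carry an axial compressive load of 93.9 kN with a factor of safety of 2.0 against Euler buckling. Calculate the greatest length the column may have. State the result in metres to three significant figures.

L_max ≈ 0.520 m

I = πd⁴/64 = π×26.2⁴/64 = 2.313×10^4 mm⁴
I = 2.313×10^-8 m⁴
Required critical load P_cr = n·P = 2.0 × 93.9 = 187.8 kN = 1.878×10^5 N
From P_cr = π²EI/(K·L)²:  L = (1/K)·√(π²EI/P_cr) = (1/0.7)·√(π²×1.09×10^11×2.313×10^-8/1.878×10^5)
L = 0.520 m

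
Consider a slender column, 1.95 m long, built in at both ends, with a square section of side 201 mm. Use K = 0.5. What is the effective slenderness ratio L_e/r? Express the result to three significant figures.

For a square r = a/√12 = 201/√12 = 58.02 mm
L_e = K·L = 0.5 × 1.95 m = 0.9750 m = 975.00 mm
λ = L_e / r_min = 975.00 / 58.02 = 16.8

λ ≈ 16.8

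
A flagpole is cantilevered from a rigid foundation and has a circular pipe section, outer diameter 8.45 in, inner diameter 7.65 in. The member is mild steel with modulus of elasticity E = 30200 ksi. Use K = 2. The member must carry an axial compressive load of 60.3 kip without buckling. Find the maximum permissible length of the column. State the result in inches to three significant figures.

d_o = 8.45 in, d_i = 7.65 in
I = π(d_o⁴ − d_i⁴)/64 = π(8.45⁴ − 7.650⁴)/64 = 82.14 in⁴
At the buckling limit P_cr = P = 6.030×10^4 lb
From P_cr = π²EI/(K·L)²:  L = (1/K)·√(π²EI/P_cr) = (1/2)·√(π²×3.02×10^7×82.14/6.030×10^4)
L = 319 in

L_max ≈ 319 in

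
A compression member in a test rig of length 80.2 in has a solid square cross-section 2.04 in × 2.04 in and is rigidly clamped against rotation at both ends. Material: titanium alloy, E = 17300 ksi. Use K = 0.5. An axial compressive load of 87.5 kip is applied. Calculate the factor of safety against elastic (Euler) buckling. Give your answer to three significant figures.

I = a⁴/12 = 2.04⁴/12 = 1.443 in⁴
Effective length L_e = K·L = 0.5 × 80.2 = 40.10 in
P_cr = π²EI / L_e² = π² × 17300×10³ × 1.443 / 40.10² = 1.532×10^5 lb
Factor of safety n = P_cr / P = 153.25 / 87.5 = 1.75

n ≈ 1.75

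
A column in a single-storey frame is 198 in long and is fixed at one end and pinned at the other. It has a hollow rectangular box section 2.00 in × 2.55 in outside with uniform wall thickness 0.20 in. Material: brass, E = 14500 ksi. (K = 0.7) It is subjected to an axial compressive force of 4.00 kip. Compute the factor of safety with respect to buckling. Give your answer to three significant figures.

Inner dimensions: h_i = 2.55 − 2×0.20 = 2.150 in, b_i = 2.00 − 2×0.20 = 1.600 in
Weak-axis I_min = (h_o·b_o³ − h_i·b_i³)/12 with b_o = 2.00, b_i = 1.600 in (shorter outer/inner sides).
I_min = (2.55×2.00³ − 2.150×1.600³)/12 = 0.9661 in⁴
Effective length L_e = K·L = 0.7 × 198 = 138.6 in
P_cr = π²EI / L_e² = π² × 14500×10³ × 0.9661 / 138.6² = 7.197×10^3 lb
Factor of safety n = P_cr / P = 7.1974 / 4.00 = 1.80

n ≈ 1.80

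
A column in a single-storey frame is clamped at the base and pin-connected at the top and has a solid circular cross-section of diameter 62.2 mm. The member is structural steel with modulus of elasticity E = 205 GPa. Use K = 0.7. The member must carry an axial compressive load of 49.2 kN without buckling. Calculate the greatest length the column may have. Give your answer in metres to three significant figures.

I = πd⁴/64 = π×62.2⁴/64 = 7.347×10^5 mm⁴
I = 7.347×10^-7 m⁴
At the buckling limit P_cr = P = 4.920×10^4 N
From P_cr = π²EI/(K·L)²:  L = (1/K)·√(π²EI/P_cr) = (1/0.7)·√(π²×2.05×10^11×7.347×10^-7/4.920×10^4)
L = 7.85 m

L_max ≈ 7.85 m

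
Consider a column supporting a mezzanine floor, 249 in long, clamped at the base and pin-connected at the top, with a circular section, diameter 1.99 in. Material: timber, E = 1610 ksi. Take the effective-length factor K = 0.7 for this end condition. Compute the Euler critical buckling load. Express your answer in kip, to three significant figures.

P_cr ≈ 0.403 kip

I = πd⁴/64 = π×1.99⁴/64 = 0.7698 in⁴
Effective length L_e = K·L = 0.7 × 249 = 174.3 in
P_cr = π²EI / L_e² = π² × 1610×10³ × 0.7698 / 174.3² = 402.6 lb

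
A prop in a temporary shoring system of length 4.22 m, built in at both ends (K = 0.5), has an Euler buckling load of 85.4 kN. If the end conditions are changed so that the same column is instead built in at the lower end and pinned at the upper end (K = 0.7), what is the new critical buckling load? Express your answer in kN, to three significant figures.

P_cr ≈ 43.6 kN

P_cr ∝ 1/K², so P_cr,new = P_cr,old × (K_old/K_new)² = 85.4 × (0.5/0.7)²
= 85.4 × 0.5102 = 43.6 kN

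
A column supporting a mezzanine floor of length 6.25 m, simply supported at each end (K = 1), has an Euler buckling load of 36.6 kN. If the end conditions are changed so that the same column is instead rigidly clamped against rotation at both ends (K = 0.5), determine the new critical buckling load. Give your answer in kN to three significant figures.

P_cr ∝ 1/K², so P_cr,new = P_cr,old × (K_old/K_new)² = 36.6 × (1/0.5)²
= 36.6 × 4.000 = 146 kN

P_cr ≈ 146 kN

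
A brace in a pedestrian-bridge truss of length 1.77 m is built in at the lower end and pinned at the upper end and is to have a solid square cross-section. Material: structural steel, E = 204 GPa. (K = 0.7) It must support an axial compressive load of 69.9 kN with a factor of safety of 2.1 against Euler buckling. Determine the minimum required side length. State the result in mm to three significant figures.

Required P_cr = n·P = 2.1 × 69.9 = 146.8 kN
L_e = K·L = 0.7 × 1.77 = 1.239 m
Required I = P_cr·L_e²/(π²E) = 1.468×10^5 × 1.239² / (π² × 2.04×10^11) = 1.119×10^-7 m⁴
I_req = 1.119×10^5 mm⁴
Solid square: I = a⁴/12  ⇒  a = (12I)^(1/4) = (12×1.119×10^5)^(1/4) = 34.0 mm

a ≈ 34.0 mm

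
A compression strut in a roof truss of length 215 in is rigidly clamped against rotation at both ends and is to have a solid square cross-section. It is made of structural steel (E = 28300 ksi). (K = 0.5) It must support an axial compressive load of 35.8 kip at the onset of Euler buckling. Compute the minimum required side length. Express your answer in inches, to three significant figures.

a ≈ 2.05 in

L_e = K·L = 0.5 × 215 = 107.5 in
Required I = P_cr·L_e²/(π²E) = 3.580×10^4 × 107.5² / (π² × 2.83×10^7) = 1.481 in⁴
Solid square: I = a⁴/12  ⇒  a = (12I)^(1/4) = (12×1.481)^(1/4) = 2.05 in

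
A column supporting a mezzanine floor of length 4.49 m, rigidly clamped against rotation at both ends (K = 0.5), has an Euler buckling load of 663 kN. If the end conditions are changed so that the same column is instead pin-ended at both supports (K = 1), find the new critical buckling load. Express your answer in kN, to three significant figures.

P_cr ≈ 166 kN

P_cr ∝ 1/K², so P_cr,new = P_cr,old × (K_old/K_new)² = 663 × (0.5/1)²
= 663 × 0.2500 = 166 kN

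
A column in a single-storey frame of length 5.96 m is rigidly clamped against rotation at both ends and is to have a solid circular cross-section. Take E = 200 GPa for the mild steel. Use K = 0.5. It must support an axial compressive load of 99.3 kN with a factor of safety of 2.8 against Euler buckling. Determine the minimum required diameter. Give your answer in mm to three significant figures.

Required P_cr = n·P = 2.8 × 99.3 = 278.0 kN
L_e = K·L = 0.5 × 5.96 = 2.980 m
Required I = P_cr·L_e²/(π²E) = 2.780×10^5 × 2.980² / (π² × 2.00×10^11) = 1.251×10^-6 m⁴
I_req = 1.251×10^6 mm⁴
Solid circle: I = πd⁴/64  ⇒  d = (64I/π)^(1/4) = (64×1.251×10^6/π)^(1/4) = 71.0 mm

d ≈ 71.0 mm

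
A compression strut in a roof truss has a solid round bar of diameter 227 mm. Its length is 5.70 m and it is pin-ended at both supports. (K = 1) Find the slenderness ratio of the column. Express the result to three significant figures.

For a solid circle r = d/4 = 227/4 = 56.75 mm
L_e = K·L = 1 × 5.70 m = 5.700 m = 5700.0 mm
λ = L_e / r_min = 5700.0 / 56.75 = 100

λ ≈ 100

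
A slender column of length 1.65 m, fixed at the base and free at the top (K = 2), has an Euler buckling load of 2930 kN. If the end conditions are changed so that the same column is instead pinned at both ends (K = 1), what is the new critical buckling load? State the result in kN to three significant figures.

P_cr ≈ 11700 kN

P_cr ∝ 1/K², so P_cr,new = P_cr,old × (K_old/K_new)² = 2930 × (2/1)²
= 2930 × 4.000 = 11700 kN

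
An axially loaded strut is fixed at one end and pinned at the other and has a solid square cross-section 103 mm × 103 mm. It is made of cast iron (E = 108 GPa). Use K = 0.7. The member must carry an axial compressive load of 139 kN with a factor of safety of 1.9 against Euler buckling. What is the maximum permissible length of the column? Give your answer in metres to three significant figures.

I = a⁴/12 = 103⁴/12 = 9.379×10^6 mm⁴
I = 9.379×10^-6 m⁴
Required critical load P_cr = n·P = 1.9 × 139 = 264.1 kN = 2.641×10^5 N
From P_cr = π²EI/(K·L)²:  L = (1/K)·√(π²EI/P_cr) = (1/0.7)·√(π²×1.08×10^11×9.379×10^-6/2.641×10^5)
L = 8.79 m

L_max ≈ 8.79 m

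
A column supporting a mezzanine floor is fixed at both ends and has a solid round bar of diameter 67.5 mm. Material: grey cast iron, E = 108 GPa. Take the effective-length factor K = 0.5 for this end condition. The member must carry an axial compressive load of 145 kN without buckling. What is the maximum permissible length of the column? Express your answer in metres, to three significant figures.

L_max ≈ 5.47 m

I = πd⁴/64 = π×67.5⁴/64 = 1.019×10^6 mm⁴
I = 1.019×10^-6 m⁴
At the buckling limit P_cr = P = 1.450×10^5 N
From P_cr = π²EI/(K·L)²:  L = (1/K)·√(π²EI/P_cr) = (1/0.5)·√(π²×1.08×10^11×1.019×10^-6/1.450×10^5)
L = 5.47 m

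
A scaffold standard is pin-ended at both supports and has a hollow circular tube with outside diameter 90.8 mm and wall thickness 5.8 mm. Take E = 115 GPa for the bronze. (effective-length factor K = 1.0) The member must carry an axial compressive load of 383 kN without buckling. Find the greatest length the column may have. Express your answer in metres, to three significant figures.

Inner diameter d_i = 90.8 − 2×5.8 = 79.20 mm
I = π(d_o⁴ − d_i⁴)/64 = π(90.8⁴ − 79.20⁴)/64 = 1.405×10^6 mm⁴
I = 1.405×10^-6 m⁴
At the buckling limit P_cr = P = 3.830×10^5 N
From P_cr = π²EI/(K·L)²:  L = (1/K)·√(π²EI/P_cr) = (1/1)·√(π²×1.15×10^11×1.405×10^-6/3.830×10^5)
L = 2.04 m

L_max ≈ 2.04 m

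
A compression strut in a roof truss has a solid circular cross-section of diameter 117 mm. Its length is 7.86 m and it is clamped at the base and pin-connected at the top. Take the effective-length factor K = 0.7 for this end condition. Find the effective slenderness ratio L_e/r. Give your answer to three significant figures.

λ ≈ 188

I = πd⁴/64 = π×117⁴/64 = 9.198×10^6 mm⁴
A = 1.075×10^4 mm²;  r_min = √(I/A) = √(9.198×10^6/1.075×10^4) = 29.25 mm
L_e = K·L = 0.7 × 7.86 m = 5.502 m = 5502.0 mm
λ = L_e / r_min = 5502.0 / 29.25 = 188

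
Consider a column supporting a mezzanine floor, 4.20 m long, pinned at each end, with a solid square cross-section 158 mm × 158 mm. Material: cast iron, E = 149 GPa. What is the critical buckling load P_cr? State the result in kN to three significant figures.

P_cr ≈ 4330 kN

I = a⁴/12 = 158⁴/12 = 5.193×10^7 mm⁴
I = 5.193×10^7 mm⁴ = 5.193×10^-5 m⁴
Effective length L_e = K·L = 1 × 4.20 = 4.200 m
P_cr = π²EI / L_e² = π² × 149×10⁹ × 5.193×10^-5 / 4.200² = 4.329×10^6 N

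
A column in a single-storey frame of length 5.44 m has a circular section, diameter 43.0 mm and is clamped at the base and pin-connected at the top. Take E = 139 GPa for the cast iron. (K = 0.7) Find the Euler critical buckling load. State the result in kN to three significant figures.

P_cr ≈ 15.9 kN

I = πd⁴/64 = π×43.0⁴/64 = 1.678×10^5 mm⁴
I = 1.678×10^5 mm⁴ = 1.678×10^-7 m⁴
Effective length L_e = K·L = 0.7 × 5.44 = 3.808 m
P_cr = π²EI / L_e² = π² × 139×10⁹ × 1.678×10^-7 / 3.808² = 1.588×10^4 N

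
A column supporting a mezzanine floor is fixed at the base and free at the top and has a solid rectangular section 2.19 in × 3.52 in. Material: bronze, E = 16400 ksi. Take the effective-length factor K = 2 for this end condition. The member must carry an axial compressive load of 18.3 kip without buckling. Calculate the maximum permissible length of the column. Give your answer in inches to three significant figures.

L_max ≈ 82.5 in

Buckling occurs about the weak axis: I_min = h·b³/12 with b = 2.19 in (the shorter side).
I_min = 3.52×2.19³/12 = 3.081 in⁴
At the buckling limit P_cr = P = 1.830×10^4 lb
From P_cr = π²EI/(K·L)²:  L = (1/K)·√(π²EI/P_cr) = (1/2)·√(π²×1.64×10^7×3.081/1.830×10^4)
L = 82.5 in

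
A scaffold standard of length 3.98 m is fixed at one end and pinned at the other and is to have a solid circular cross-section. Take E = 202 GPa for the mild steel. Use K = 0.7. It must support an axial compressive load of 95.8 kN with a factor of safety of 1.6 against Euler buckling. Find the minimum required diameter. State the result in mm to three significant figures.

Required P_cr = n·P = 1.6 × 95.8 = 153.3 kN
L_e = K·L = 0.7 × 3.98 = 2.786 m
Required I = P_cr·L_e²/(π²E) = 1.533×10^5 × 2.786² / (π² × 2.02×10^11) = 5.968×10^-7 m⁴
I_req = 5.968×10^5 mm⁴
Solid circle: I = πd⁴/64  ⇒  d = (64I/π)^(1/4) = (64×5.968×10^5/π)^(1/4) = 59.0 mm

d ≈ 59.0 mm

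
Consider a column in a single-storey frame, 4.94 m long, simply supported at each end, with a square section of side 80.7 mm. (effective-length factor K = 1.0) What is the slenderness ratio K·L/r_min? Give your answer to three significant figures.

λ ≈ 212

I = a⁴/12 = 80.7⁴/12 = 3.534×10^6 mm⁴
A = 6.512×10^3 mm²;  r_min = √(I/A) = √(3.534×10^6/6.512×10^3) = 23.30 mm
L_e = K·L = 1 × 4.94 m = 4.940 m = 4940.0 mm
λ = L_e / r_min = 4940.0 / 23.30 = 212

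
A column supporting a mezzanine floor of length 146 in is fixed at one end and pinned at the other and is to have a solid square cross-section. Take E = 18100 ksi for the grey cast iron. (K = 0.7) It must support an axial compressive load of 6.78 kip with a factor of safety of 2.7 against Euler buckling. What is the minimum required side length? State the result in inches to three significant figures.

a ≈ 1.89 in

Required P_cr = n·P = 2.7 × 6.78 = 18.31 kip
L_e = K·L = 0.7 × 146 = 102.2 in
Required I = P_cr·L_e²/(π²E) = 1.831×10^4 × 102.2² / (π² × 1.81×10^7) = 1.070 in⁴
Solid square: I = a⁴/12  ⇒  a = (12I)^(1/4) = (12×1.070)^(1/4) = 1.89 in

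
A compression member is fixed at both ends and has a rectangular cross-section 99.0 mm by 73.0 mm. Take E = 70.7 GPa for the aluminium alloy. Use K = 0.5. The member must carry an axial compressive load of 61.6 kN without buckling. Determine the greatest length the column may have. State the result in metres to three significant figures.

L_max ≈ 12.1 m

Buckling occurs about the weak axis: I_min = h·b³/12 with b = 73.0 mm (the shorter side).
I_min = 99.0×73.0³/12 = 3.209×10^6 mm⁴
I = 3.209×10^-6 m⁴
At the buckling limit P_cr = P = 6.160×10^4 N
From P_cr = π²EI/(K·L)²:  L = (1/K)·√(π²EI/P_cr) = (1/0.5)·√(π²×7.07×10^10×3.209×10^-6/6.160×10^4)
L = 12.1 m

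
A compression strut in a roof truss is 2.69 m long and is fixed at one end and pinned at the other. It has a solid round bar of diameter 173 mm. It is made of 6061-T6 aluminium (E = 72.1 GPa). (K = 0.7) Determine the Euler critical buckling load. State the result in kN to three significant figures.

I = πd⁴/64 = π×173⁴/64 = 4.397×10^7 mm⁴
I = 4.397×10^7 mm⁴ = 4.397×10^-5 m⁴
Effective length L_e = K·L = 0.7 × 2.69 = 1.883 m
P_cr = π²EI / L_e² = π² × 72.1×10⁹ × 4.397×10^-5 / 1.883² = 8.824×10^6 N

P_cr ≈ 8820 kN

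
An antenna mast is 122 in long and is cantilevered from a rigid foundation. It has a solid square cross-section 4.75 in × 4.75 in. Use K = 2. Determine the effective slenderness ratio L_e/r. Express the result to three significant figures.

λ ≈ 178

I = a⁴/12 = 4.75⁴/12 = 42.42 in⁴
A = 22.56 in²;  r_min = √(I/A) = √(42.42/22.56) = 1.371 in
L_e = K·L = 2 × 122 = 244.0 in
λ = L_e / r_min = 244.00 / 1.371 = 178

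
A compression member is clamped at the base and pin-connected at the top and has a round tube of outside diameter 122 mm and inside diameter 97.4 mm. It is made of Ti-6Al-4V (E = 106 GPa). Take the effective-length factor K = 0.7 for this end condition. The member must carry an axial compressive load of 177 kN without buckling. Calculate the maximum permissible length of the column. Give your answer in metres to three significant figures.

d_o = 122 mm, d_i = 97.4 mm
I = π(d_o⁴ − d_i⁴)/64 = π(122⁴ − 97.40⁴)/64 = 6.457×10^6 mm⁴
I = 6.457×10^-6 m⁴
At the buckling limit P_cr = P = 1.770×10^5 N
From P_cr = π²EI/(K·L)²:  L = (1/K)·√(π²EI/P_cr) = (1/0.7)·√(π²×1.06×10^11×6.457×10^-6/1.770×10^5)
L = 8.83 m

L_max ≈ 8.83 m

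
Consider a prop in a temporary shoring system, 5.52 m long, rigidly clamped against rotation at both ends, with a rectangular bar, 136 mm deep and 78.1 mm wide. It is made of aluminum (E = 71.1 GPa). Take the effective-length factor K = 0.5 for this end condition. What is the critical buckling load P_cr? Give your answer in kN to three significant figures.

Buckling occurs about the weak axis: I_min = h·b³/12 with b = 78.1 mm (the shorter side).
I_min = 136×78.1³/12 = 5.399×10^6 mm⁴
I = 5.399×10^6 mm⁴ = 5.399×10^-6 m⁴
Effective length L_e = K·L = 0.5 × 5.52 = 2.760 m
P_cr = π²EI / L_e² = π² × 71.1×10⁹ × 5.399×10^-6 / 2.760² = 4.973×10^5 N

P_cr ≈ 497 kN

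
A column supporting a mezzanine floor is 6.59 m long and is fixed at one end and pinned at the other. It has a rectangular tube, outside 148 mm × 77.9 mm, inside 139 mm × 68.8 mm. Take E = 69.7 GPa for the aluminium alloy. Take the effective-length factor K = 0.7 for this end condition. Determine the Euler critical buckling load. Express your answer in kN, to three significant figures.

Weak-axis I_min = (h_o·b_o³ − h_i·b_i³)/12 with b_o = 77.9, b_i = 68.80 mm (shorter outer/inner sides).
I_min = (148×77.9³ − 139.0×68.80³)/12 = 2.058×10^6 mm⁴
I = 2.058×10^6 mm⁴ = 2.058×10^-6 m⁴
Effective length L_e = K·L = 0.7 × 6.59 = 4.613 m
P_cr = π²EI / L_e² = π² × 69.7×10⁹ × 2.058×10^-6 / 4.613² = 6.653×10^4 N

P_cr ≈ 66.5 kN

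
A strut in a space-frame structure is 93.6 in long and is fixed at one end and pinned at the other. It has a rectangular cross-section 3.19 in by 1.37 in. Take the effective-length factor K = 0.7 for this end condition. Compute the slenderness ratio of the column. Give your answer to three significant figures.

λ ≈ 166

For a rectangle r_min = b/√12 = 1.37/√12 = 0.3955 in
L_e = K·L = 0.7 × 93.6 = 65.52 in
λ = L_e / r_min = 65.520 / 0.3955 = 166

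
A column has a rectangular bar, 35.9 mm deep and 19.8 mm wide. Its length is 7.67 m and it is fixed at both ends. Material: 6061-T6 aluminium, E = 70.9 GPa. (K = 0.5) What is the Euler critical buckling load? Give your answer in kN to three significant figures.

Buckling occurs about the weak axis: I_min = h·b³/12 with b = 19.8 mm (the shorter side).
I_min = 35.9×19.8³/12 = 2.322×10^4 mm⁴
I = 2.322×10^4 mm⁴ = 2.322×10^-8 m⁴
Effective length L_e = K·L = 0.5 × 7.67 = 3.835 m
P_cr = π²EI / L_e² = π² × 70.9×10⁹ × 2.322×10^-8 / 3.835² = 1.105×10^3 N

P_cr ≈ 1.10 kN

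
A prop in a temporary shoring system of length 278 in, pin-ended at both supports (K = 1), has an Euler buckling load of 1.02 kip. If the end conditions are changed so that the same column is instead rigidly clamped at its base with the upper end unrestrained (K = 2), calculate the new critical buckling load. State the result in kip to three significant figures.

P_cr ≈ 0.255 kip

P_cr ∝ 1/K², so P_cr,new = P_cr,old × (K_old/K_new)² = 1.02 × (1/2)²
= 1.02 × 0.2500 = 0.255 kip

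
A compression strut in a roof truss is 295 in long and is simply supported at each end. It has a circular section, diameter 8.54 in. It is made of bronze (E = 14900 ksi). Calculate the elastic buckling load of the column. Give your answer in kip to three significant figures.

P_cr ≈ 441 kip

I = πd⁴/64 = π×8.54⁴/64 = 261.1 in⁴
Effective length L_e = K·L = 1 × 295 = 295.0 in
P_cr = π²EI / L_e² = π² × 14900×10³ × 261.1 / 295.0² = 4.412×10^5 lb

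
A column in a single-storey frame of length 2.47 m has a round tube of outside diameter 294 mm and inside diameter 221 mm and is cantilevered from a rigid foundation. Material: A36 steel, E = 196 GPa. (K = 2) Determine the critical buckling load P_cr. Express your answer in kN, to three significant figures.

P_cr ≈ 19800 kN

d_o = 294 mm, d_i = 221 mm
I = π(d_o⁴ − d_i⁴)/64 = π(294⁴ − 221.0⁴)/64 = 2.496×10^8 mm⁴
I = 2.496×10^8 mm⁴ = 2.496×10^-4 m⁴
Effective length L_e = K·L = 2 × 2.47 = 4.940 m
P_cr = π²EI / L_e² = π² × 196×10⁹ × 2.496×10^-4 / 4.940² = 1.979×10^7 N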